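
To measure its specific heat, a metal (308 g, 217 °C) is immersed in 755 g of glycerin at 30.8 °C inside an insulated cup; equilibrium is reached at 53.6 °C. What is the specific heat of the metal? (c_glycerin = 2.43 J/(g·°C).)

c ≈ 0.831 J/(g·°C)

Heat lost by the metal = heat gained by the glycerin:
308×c×(217 − 53.6) = 755×2.43×(53.6 − 30.8)
50327 c = 41830  ⇒  c ≈ 0.8312 J/(g·°C)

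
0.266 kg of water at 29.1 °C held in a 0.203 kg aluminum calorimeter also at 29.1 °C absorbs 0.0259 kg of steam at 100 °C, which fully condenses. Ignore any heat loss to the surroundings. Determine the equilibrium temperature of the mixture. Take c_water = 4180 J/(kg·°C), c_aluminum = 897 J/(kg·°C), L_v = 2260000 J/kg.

T_f ≈ 76.3 °C

Sum of m c ΔT and latent-heat terms is zero:
steam→water at 100 °C releases m L_v = 0.0259·2260000 = 58534
  condensate cools 100→T: 0.0259·4180·(T − 100) = 108.26(T − 100)
  water warms: 0.266·4180·(T − 29.1) = 1111.9(T − 29.1)
  cup: 182.09(T − 29.1)
1402.2 T = 58534 + 10826 + 37655 = 107015
T ≈ 76.32 °C — below 100 °C, confirming all the steam condensed.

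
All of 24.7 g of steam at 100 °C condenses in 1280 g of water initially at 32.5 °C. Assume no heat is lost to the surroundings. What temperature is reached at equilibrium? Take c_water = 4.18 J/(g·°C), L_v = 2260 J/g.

T_f ≈ 44.0 °C

Taking heat into each body as positive, Σ m c ΔT = 0:
steam→water at 100 °C releases m L_v = 24.7×2260 = 55822; condensate cools 100→T: 24.7×4.18×(T − 100) = 103.25(T − 100); water warms: 1280×4.18×(T − 32.5) = 5350.4(T − 32.5)
5453.6 T = 55822 + 10325 + 173888 = 240035
T ≈ 44.01 °C, under the boiling point, so the assumption holds.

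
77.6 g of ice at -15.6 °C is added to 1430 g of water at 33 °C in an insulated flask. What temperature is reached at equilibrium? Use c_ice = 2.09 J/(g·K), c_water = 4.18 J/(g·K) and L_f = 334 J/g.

Net heat exchanged in the isolated system is zero:
ice -15.6→0 °C: 77.6·2.09·15.6 = 2530.1; latent heat to melt: 77.6·334 = 25918; warm the meltwater: 324.37 T; water cools: 1430·4.18·(T − 33) = 5977.4(T − 33)
6301.8 T = 197254 − 28448 = 168806
T ≈ 26.79 °C. Since T > 0 °C, the all-ice-melts assumption holds.

T_f ≈ 26.8 °C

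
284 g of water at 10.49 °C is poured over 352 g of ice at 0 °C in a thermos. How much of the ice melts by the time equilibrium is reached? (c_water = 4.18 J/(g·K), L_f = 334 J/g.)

m_melted ≈ 37.3 g

Cooling the water to 0 °C releases 284×4.18×10.49 = 12453 J.
To melt every bit of ice: 352×334 = 117568 J.
Since 12453 < 117568 J, not all the ice melts; equilibrium is at 0 °C.
m_melted×334 = 12453  ⇒  m_melted ≈ 37.28 g.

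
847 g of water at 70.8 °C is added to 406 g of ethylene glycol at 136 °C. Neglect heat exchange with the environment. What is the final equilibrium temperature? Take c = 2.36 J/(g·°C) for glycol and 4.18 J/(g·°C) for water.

T_f ≈ 84.7 °C

Net heat exchanged in the isolated system is zero:
406·2.36·(T − 136) + 847·4.18·(T − 70.8) = 0
4498.6 T = 380974
T ≈ 84.69 °C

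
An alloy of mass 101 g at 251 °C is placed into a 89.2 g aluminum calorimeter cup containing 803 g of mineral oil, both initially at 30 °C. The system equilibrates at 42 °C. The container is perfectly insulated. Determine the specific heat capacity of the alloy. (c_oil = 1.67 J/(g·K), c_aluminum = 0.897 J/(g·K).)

Let T be the final temperature. ΣQ_i = 0:
101·c·(42 − 251) + 803·1.67·(42 − 30) + 89.2·0.897·(42 − 30) = 0
-21109 c = -17052
c = -17052/-21109 ≈ 0.8078 J/(g·K)

c ≈ 0.808 J/(g·K)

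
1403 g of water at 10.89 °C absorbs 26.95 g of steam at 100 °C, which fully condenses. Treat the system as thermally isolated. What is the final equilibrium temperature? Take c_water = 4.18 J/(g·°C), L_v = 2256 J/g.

Net heat exchanged in the isolated system is zero:
latent heat released on condensation: 26.95×2256 = 60799
  condensate cools 100→T: 26.95×4.18×(T − 100) = 112.65(T − 100)
  original water: 5864.5(T − 10.89)
5977.2 T = 60799 + 11265 + 63865 = 135929
T ≈ 22.74 °C, under the boiling point, so the assumption holds.

T_f ≈ 22.7 °C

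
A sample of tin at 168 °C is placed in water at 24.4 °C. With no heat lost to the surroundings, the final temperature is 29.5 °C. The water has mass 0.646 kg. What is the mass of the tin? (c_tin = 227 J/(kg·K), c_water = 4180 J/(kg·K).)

m ≈ 0.438 kg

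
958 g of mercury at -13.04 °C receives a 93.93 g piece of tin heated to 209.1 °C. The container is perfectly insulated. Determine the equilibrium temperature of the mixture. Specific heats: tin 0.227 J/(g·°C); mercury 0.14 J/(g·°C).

T_f ≈ 17.4 °C

Taking heat into each body as positive, Σ m c ΔT = 0:
93.93*0.227*(T − 209.1) + 958*0.14*(T − (-13.04)) = 0
21.32(T − 209.1) + 134.12(T − (-13.04)) = 0
155.44 T = 2709.5
T ≈ 17.43 °C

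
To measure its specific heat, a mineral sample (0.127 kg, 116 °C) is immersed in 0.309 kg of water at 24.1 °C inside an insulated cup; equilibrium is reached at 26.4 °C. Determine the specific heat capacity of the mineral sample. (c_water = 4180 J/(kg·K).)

c ≈ 261 J/(kg·K)

Heat gained plus heat lost sum to zero:
0.127×c×(26.4 − 116) + 0.309×4180×(26.4 − 24.1) = 0
-11.38 c = -2970.7
c = -2970.7/-11.38 ≈ 261.1 J/(kg·K)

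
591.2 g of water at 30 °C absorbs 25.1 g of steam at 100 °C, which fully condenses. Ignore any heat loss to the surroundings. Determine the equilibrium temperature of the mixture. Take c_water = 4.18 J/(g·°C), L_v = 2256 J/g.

Let T be the final temperature. ΣQ_i = 0:
condense steam: −25.1·2256 = −56626; condensed water 100 °C→T: 104.92(T − 100); original water: 2471.2(T − 30)
2576.1 T = 56626 + 10492 + 74136 = 141254
T ≈ 54.83 °C — below 100 °C, confirming all the steam condensed.

T_f ≈ 54.8 °C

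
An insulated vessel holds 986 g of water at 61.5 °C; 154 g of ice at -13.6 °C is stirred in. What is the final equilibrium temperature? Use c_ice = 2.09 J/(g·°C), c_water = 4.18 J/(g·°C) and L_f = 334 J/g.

Energy conservation, ΣQ = 0:
warm ice to 0 °C: 154·2.09·(0 − (-13.6)) = 4377.3
  latent heat to melt: 154·334 = 51436
  meltwater 0→T: 154·4.18·T = 643.72 T
  water: 4121.5(T − 61.5)
4765.2 T = 253471 − 55813 = 197658
T ≈ 41.48 °C (positive, so assuming full melt was valid).

T_f ≈ 41.5 °C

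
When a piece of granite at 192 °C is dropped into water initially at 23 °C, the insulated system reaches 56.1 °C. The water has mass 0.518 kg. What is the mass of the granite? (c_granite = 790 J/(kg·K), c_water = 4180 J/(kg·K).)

|Q_granite| = |Q_water|:
m·790·(192 − 56.1) = 0.518·4180·(56.1 − 23)
107361 m = 71669  ⇒  m ≈ 0.6676 kg

m ≈ 0.668 kg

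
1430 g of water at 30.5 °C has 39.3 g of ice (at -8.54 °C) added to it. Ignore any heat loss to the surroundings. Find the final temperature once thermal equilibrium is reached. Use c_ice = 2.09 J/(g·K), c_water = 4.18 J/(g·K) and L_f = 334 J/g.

Energy conservation, ΣQ = 0:
ice -8.54→0 °C: 39.3·2.09·8.54 = 701.45; fusion: m_ice L_f = 39.3·334 = 13126; meltwater 0→T: 39.3·4.18·T = 164.27 T; water: 5977.4(T − 30.5)
6141.7 T = 182311 − 13828 = 168483
T ≈ 27.43 °C. Since T > 0 °C, the all-ice-melts assumption holds.

T_f ≈ 27.4 °C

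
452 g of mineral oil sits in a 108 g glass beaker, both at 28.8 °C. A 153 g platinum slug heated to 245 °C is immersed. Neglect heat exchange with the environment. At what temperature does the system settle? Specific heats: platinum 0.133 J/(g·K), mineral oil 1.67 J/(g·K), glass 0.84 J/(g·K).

With ΣQ=0 the equilibrium temperature is the m·c-weighted mean:
T_f = (20.35×245 + 754.84×28.8 + 90.72×28.8) / (20.35 + 754.84 + 90.72)
    = 29338 / 865.91 ≈ 33.88 °C

T_f ≈ 33.9 °C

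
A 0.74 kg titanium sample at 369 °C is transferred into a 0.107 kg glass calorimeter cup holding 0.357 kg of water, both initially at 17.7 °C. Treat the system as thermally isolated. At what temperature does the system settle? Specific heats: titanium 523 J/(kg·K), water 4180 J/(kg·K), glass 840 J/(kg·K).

T_f ≈ 86.7 °C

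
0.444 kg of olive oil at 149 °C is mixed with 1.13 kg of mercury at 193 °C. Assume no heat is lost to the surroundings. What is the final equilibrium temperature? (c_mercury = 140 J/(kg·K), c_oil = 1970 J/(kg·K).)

T_f ≈ 155.7 °C

T_f is the heat-capacity-weighted average of the initial temperatures:
T_f = (158.2*193 + 874.68*149) / (158.2 + 874.68)
    = 160860 / 1032.9 ≈ 155.74 °C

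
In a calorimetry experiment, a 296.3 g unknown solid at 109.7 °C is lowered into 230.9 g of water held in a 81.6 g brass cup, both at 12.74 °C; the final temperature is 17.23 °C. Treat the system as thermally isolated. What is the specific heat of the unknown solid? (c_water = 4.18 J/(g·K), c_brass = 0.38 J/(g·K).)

c ≈ 0.163 J/(g·K)

Let T be the final temperature. ΣQ_i = 0:
296.3×c×(17.23 − 109.7) + 230.9×4.18×(17.23 − 12.74) + 81.6×0.38×(17.23 − 12.74) = 0
-27399 c = -4472.8
c = -4472.8/-27399 ≈ 0.1632 J/(g·K)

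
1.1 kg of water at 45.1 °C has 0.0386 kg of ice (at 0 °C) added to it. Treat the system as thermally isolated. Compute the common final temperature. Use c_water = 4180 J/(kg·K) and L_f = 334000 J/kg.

T_f ≈ 40.9 °C

Net heat exchanged in the isolated system is zero:
melt ice: 0.0386×334000 = 12892
  meltwater 0→T: 0.0386×4180×T = 161.35 T
  water cools: 1.1×4180×(T − 45.1) = 4598(T − 45.1)
4759.3 T = 207370 − 12892 = 194477
T ≈ 40.86 °C (positive, so assuming full melt was valid).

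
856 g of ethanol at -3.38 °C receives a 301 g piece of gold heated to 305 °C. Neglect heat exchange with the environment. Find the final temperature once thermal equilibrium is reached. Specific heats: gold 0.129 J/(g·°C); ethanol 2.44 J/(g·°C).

T_f = Σ m_i c_i T_i / Σ m_i c_i:
T_f = (38.83·305 + 2088.6·(-3.38)) / (38.83 + 2088.6)
    = 4783.2 / 2127.5 ≈ 2.25 °C

T_f ≈ 2.2 °C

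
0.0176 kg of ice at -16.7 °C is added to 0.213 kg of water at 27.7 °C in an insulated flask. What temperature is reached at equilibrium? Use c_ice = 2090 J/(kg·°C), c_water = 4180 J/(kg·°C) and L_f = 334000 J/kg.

T_f ≈ 18.9 °C

Conservation of energy gives ΣQ = 0:
warm ice to 0 °C: 0.0176·2090·(0 − (-16.7)) = 614.29; latent heat to melt: 0.0176·334000 = 5878.4; warm the meltwater: 73.57 T; water: 890.34(T − 27.7)
963.91 T = 24662 − 6492.7 = 18170
T ≈ 18.85 °C — above 0 °C, consistent with complete melting.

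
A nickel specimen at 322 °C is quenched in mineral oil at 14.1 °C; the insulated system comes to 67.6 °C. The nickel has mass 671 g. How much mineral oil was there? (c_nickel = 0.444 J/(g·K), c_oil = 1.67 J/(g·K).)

|Q_nickel| = |Q_oil|:
671·0.444·(322 − 67.6) = m·1.67·(67.6 − 14.1)
89.34 m = 75792  ⇒  m ≈ 848.3 g

m ≈ 848 g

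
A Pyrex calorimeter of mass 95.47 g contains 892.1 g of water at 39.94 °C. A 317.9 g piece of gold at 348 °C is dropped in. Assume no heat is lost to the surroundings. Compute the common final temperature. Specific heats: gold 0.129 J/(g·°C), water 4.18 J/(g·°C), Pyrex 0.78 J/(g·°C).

T_f ≈ 43.2 °C

Energy conservation, ΣQ = 0:
317.9·0.129·(T − 348) + 892.1·4.18·(T − 39.94) + 95.47·0.78·(T − 39.94) = 0
3844.5 T = 166181
T ≈ 43.23 °C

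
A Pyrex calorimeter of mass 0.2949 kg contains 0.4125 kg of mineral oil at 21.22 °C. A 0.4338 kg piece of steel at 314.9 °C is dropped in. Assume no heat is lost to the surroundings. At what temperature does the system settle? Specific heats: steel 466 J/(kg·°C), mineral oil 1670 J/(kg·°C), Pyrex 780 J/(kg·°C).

Let T be the final temperature. ΣQ_i = 0:
0.4338×466×(T − 314.9) + 0.4125×1670×(T − 21.22) + 0.2949×780×(T − 21.22) = 0
(202.15 + 688.88 + 230.02) T = 202.15×314.9 + 688.88×21.22 + 230.02×21.22
T = 83156 / 1121 = 74.2 °C

T_f ≈ 74.2 °C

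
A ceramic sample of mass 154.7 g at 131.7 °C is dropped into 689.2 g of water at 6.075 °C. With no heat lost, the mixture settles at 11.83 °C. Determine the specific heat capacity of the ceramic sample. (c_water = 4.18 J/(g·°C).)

c ≈ 0.894 J/(g·°C)

Conservation of energy gives ΣQ = 0:
154.7·c·(11.83 − 131.7) + 689.2·4.18·(11.83 − 6.075) = 0
-18544 c = -16579
c = -16579/-18544 ≈ 0.8941 J/(g·°C)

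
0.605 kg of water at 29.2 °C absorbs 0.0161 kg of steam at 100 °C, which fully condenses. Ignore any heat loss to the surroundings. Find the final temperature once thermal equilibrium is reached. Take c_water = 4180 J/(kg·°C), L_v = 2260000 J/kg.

Sum of m c ΔT and latent-heat terms is zero:
condense steam: −0.0161·2260000 = −36386
  condensed water 100 °C→T: 67.3(T − 100)
  original water: 2528.9(T − 29.2)
2596.2 T = 36386 + 6729.8 + 73844 = 116960
T ≈ 45.05 °C, under the boiling point, so the assumption holds.

T_f ≈ 45.1 °C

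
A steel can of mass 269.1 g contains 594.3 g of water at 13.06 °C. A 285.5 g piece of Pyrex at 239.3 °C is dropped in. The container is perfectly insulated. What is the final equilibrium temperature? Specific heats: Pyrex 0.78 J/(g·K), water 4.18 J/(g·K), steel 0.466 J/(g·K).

Energy conservation, ΣQ = 0:
285.5*0.78*(T − 239.3) + 594.3*4.18*(T − 13.06) + 269.1*0.466*(T − 13.06) = 0
(222.69 + 2484.2 + 125.4) T = 222.69*239.3 + 2484.2*13.06 + 125.4*13.06
T = 87371/2832.3 ≈ 30.85 °C

T_f ≈ 30.8 °C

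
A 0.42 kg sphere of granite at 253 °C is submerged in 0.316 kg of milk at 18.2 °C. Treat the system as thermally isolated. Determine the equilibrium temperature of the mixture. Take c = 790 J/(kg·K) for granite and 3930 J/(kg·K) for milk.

T_f ≈ 67.7 °C

T_f = Σ m_i c_i T_i / Σ m_i c_i:
T_f = (331.8*253 + 1241.9*18.2) / (331.8 + 1241.9)
    = 106548 / 1573.7 ≈ 67.71 °C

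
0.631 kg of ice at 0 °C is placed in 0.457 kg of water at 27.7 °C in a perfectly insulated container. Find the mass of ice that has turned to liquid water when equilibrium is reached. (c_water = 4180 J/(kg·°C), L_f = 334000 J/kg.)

Cooling the water to 0 °C releases 0.457·4180·27.7 = 52914 J.
Fully melting the ice requires m_ice L_f = 0.631·334000 = 210754 J.
That's not enough to melt it all — equilibrium is at 0 °C with ice remaining.
m_melt = 52914 / L_f = 0.1584 kg.

m_melted ≈ 0.158 kg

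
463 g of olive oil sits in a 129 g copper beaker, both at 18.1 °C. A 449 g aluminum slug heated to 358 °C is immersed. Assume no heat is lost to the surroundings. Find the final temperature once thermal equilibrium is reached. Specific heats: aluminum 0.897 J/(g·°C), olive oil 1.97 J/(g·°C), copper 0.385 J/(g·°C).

Net heat exchanged in the isolated system is zero:
449*0.897*(T − 358) + 463*1.97*(T − 18.1) + 129*0.385*(T − 18.1) = 0
(402.75 + 912.11 + 49.66) T = 402.75*358 + 912.11*18.1 + 49.66*18.1
T = 161594 / 1364.5 = 118 °C

T_f ≈ 118.4 °C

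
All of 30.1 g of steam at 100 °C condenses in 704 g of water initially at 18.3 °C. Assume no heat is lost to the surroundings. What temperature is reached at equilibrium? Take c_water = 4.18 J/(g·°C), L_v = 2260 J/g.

T_f ≈ 43.8 °C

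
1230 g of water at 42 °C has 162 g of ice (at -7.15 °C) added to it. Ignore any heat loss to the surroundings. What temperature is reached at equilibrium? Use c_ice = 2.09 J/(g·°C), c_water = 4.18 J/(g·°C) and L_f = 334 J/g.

Taking heat into each body as positive, Σ m c ΔT = 0:
warm ice to 0 °C: 162·2.09·(0 − (-7.15)) = 2420.8
  latent heat to melt: 162·334 = 54108
  meltwater 0→T: 162·4.18·T = 677.16 T
  water cools: 1230·4.18·(T − 42) = 5141.4(T − 42)
5818.6 T = 215939 − 56529 = 159410
T ≈ 27.40 °C. Since T > 0 °C, the all-ice-melts assumption holds.

T_f ≈ 27.4 °C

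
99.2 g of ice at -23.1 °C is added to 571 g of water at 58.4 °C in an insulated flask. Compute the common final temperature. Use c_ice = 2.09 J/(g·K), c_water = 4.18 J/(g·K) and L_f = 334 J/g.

T_f ≈ 36.2 °C

Energy conservation, ΣQ = 0:
ice -23.1→0 °C: 99.2×2.09×23.1 = 4789.3; latent heat to melt: 99.2×334 = 33133; meltwater 0→T: 99.2×4.18×T = 414.66 T; water cools: 571×4.18×(T − 58.4) = 2386.8(T − 58.4)
2801.4 T = 139388 − 37922 = 101466
T ≈ 36.22 °C (positive, so assuming full melt was valid).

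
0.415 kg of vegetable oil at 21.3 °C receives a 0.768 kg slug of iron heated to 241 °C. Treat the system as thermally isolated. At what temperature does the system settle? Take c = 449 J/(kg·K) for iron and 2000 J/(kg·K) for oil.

T_f ≈ 85.8 °C

T_f is the heat-capacity-weighted average of the initial temperatures:
T_f = (344.83×241 + 830×21.3) / (344.83 + 830)
    = 100784 / 1174.8 ≈ 85.79 °C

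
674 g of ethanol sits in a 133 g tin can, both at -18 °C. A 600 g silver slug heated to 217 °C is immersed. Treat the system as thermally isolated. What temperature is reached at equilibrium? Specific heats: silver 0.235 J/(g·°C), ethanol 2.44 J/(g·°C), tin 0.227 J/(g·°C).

Setting the total heat transfer to zero:
600*0.235*(T − 217) + 674*2.44*(T − (-18)) + 133*0.227*(T − (-18)) = 0
141(T − 217) + 1644.6(T − (-18)) + 30.19(T − (-18)) = 0
1815.8 T = 451.48
T = 451.48 / 1815.8 = 0.249 °C

T_f ≈ 0.2 °C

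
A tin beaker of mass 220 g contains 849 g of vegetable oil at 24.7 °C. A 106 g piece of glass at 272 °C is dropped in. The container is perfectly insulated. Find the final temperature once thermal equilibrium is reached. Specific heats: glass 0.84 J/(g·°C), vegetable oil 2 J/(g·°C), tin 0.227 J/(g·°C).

T_f ≈ 36.7 °C

Net heat exchanged in the isolated system is zero:
106*0.84*(T − 272) + 849*2*(T − 24.7) + 220*0.227*(T − 24.7) = 0
89.04(T − 272) + 1698(T − 24.7) + 49.94(T − 24.7) = 0
(89.04 + 1698 + 49.94) T = 89.04*272 + 1698*24.7 + 49.94*24.7
T ≈ 36.69 °C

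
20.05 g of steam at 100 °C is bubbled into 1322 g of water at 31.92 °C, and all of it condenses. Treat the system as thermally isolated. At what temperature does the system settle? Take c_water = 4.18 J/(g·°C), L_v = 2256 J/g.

T_f ≈ 41.0 °C

Taking heat into each body as positive, Σ m c ΔT = 0:
latent heat released on condensation: 20.05×2256 = 45233
  condensed water 100 °C→T: 83.81(T − 100)
  original water: 5526(T − 31.92)
5609.8 T = 45233 + 8380.9 + 176389 = 230002
T ≈ 41.00 °C — below 100 °C, confirming all the steam condensed.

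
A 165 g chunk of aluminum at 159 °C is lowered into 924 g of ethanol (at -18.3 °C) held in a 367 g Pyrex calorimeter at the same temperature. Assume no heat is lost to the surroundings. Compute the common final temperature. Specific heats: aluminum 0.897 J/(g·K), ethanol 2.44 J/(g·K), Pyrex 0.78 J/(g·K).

Taking heat into each body as positive, Σ m c ΔT = 0:
165*0.897*(T − 159) + 924*2.44*(T − (-18.3)) + 367*0.78*(T − (-18.3)) = 0
148(T − 159) + 2254.6(T − (-18.3)) + 286.26(T − (-18.3)) = 0
(148 + 2254.6 + 286.26) T = 148*159 + 2254.6*(-18.3) + 286.26*(-18.3)
T = -22964 / 2688.8 = -8.54 °C

T_f ≈ -8.5 °C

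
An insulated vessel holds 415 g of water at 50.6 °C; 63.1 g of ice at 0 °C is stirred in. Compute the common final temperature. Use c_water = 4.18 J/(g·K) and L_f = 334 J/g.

Heat gained plus heat lost sum to zero:
fusion: m_ice L_f = 63.1·334 = 21075; meltwater 0→T: 63.1·4.18·T = 263.76 T; water: 1734.7(T − 50.6)
1998.5 T = 87776 − 21075 = 66700
T ≈ 33.38 °C — above 0 °C, consistent with complete melting.

T_f ≈ 33.4 °C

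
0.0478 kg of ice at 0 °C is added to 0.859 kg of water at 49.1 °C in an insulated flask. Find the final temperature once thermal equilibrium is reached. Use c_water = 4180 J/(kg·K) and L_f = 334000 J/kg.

T_f ≈ 42.3 °C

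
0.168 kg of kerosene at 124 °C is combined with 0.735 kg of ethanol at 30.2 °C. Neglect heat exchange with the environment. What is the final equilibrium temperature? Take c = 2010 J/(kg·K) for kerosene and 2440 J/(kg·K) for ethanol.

T_f ≈ 45.1 °C

T_f = Σ m_i c_i T_i / Σ m_i c_i:
T_f = (337.68*124 + 1793.4*30.2) / (337.68 + 1793.4)
    = 96033 / 2131.1 ≈ 45.06 °C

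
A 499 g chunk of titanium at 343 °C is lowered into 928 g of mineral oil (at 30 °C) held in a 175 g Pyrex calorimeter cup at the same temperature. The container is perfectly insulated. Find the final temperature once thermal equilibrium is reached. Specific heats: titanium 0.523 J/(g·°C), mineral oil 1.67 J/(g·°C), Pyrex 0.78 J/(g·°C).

Taking heat into each body as positive, Σ m c ΔT = 0:
499*0.523*(T − 343) + 928*1.67*(T − 30) + 175*0.78*(T − 30) = 0
260.98(T − 343) + 1549.8(T − 30) + 136.5(T − 30) = 0
1947.2 T = 140103
T = 140103 / 1947.2 = 71.9 °C

T_f ≈ 71.9 °C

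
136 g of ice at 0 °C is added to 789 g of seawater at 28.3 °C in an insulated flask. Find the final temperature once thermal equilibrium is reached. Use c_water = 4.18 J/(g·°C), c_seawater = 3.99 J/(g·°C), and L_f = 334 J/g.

T_f ≈ 11.7 °C

Heat gained plus heat lost sum to zero:
fusion: m_ice L_f = 136·334 = 45424; meltwater 0→T: 136·4.18·T = 568.48 T; seawater cools: 789·3.99·(T − 28.3) = 3148.1(T − 28.3)
3716.6 T = 89092 − 45424 = 43668
T ≈ 11.75 °C — above 0 °C, consistent with complete melting.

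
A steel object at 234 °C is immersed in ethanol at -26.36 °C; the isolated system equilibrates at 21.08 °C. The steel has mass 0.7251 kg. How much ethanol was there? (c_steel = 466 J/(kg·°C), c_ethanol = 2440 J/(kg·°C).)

Taking heat into each body as positive, Σ m c ΔT = 0:
0.7251×466×(21.08 − 234) + m×2440×(21.08 − (-26.36)) = 0
115754 m = 71945
m = 71945/115754 ≈ 0.6215 kg

m ≈ 0.622 kg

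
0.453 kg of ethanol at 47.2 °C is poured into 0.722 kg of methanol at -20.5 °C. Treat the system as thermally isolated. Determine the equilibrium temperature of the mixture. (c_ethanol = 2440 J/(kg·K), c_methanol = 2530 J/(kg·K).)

T_f ≈ 5.0 °C

Setting the total heat transfer to zero:
0.453*2440*(T − 47.2) + 0.722*2530*(T − (-20.5)) = 0
2932 T = 14725
T = 14725/2932 ≈ 5.02 °C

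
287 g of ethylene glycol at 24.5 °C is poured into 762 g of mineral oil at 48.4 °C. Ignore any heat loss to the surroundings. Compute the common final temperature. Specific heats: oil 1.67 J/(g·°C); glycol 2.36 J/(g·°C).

Energy conservation, ΣQ = 0:
762*1.67*(T − 48.4) + 287*2.36*(T − 24.5) = 0
1272.5(T − 48.4) + 677.32(T − 24.5) = 0
1949.9 T = 78185
T = 78185 / 1949.9 = 40.1 °C

T_f ≈ 40.1 °C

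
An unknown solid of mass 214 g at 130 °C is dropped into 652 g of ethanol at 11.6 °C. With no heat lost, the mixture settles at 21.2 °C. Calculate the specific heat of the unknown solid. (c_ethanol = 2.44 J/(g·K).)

m_s c (T_s − T_f) = m_ethanol c_ethanol (T_f − T_0):
214×c×(130 − 21.2) = 652×2.44×(21.2 − 11.6)
23283 c = 15272  ⇒  c ≈ 0.6559 J/(g·K)

c ≈ 0.656 J/(g·K)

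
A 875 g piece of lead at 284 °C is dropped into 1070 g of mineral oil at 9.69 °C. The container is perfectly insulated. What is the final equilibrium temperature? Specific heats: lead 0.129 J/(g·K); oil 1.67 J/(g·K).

Taking heat into each body as positive, Σ m c ΔT = 0:
875×0.129×(T − 284) + 1070×1.67×(T − 9.69) = 0
1899.8 T = 49372
T = 49372/1899.8 ≈ 25.99 °C

T_f ≈ 26.0 °C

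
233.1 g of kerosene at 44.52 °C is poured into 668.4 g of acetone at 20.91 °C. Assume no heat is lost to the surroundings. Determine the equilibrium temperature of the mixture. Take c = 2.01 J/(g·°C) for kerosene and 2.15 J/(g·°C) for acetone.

T_f ≈ 26.7 °C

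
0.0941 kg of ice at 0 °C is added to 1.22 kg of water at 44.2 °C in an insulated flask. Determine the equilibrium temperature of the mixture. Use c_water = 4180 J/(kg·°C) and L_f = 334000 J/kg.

Net heat exchanged in the isolated system is zero:
melt ice: 0.0941·334000 = 31429
  meltwater 0→T: 0.0941·4180·T = 393.34 T
  water: 5099.6(T − 44.2)
5492.9 T = 225402 − 31429 = 193973
T ≈ 35.31 °C. Since T > 0 °C, the all-ice-melts assumption holds.

T_f ≈ 35.3 °C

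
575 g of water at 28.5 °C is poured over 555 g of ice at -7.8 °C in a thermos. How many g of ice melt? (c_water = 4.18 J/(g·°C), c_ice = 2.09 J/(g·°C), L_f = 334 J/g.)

m_melted ≈ 178 g

Heat available from the water dropping to 0 °C: 575×4.18×28.5 = 68500 J.
Warming the ice to 0 °C takes 555×2.09×7.8 = 9047.6 J, leaving 59452 J for melting.
Fully melting the ice requires m_ice L_f = 555×334 = 185370 J.
59452 J < 185370 J, so only part of the ice melts and the system sits at 0 °C.
Mass melted = 59452/334 ≈ 178 g.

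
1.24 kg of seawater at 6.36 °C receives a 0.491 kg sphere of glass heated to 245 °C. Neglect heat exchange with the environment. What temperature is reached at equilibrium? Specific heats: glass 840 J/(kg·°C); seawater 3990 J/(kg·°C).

T_f ≈ 24.7 °C

Net heat exchanged in the isolated system is zero:
0.491·840·(T − 245) + 1.24·3990·(T − 6.36) = 0
5360 T = 132515
T ≈ 24.72 °C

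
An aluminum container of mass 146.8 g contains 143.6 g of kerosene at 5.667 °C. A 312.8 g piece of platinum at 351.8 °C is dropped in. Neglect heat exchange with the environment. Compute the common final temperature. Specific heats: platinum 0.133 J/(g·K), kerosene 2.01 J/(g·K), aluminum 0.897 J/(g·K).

T_f ≈ 36.8 °C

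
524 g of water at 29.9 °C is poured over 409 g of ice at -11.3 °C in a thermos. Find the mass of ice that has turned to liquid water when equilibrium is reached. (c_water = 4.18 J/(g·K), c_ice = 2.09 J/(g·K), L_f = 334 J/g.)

Cooling the water to 0 °C releases 524×4.18×29.9 = 65491 J.
Warming the ice to 0 °C takes 409×2.09×11.3 = 9659.4 J, leaving 55831 J for melting.
Melting all 409 g of ice would need 409×334 = 136606 J.
That's not enough to melt it all — equilibrium is at 0 °C with ice remaining.
m_melt = 55831 / L_f = 167.2 g.

m_melted ≈ 167 g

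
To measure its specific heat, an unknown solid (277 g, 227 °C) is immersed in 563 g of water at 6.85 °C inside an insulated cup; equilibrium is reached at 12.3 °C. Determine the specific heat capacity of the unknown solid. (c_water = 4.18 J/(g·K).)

c ≈ 0.216 J/(g·K)

Energy conservation, ΣQ = 0:
277·c·(12.3 − 227) + 563·4.18·(12.3 − 6.85) = 0
-59472 c = -12826
c = -12826/-59472 ≈ 0.2157 J/(g·K)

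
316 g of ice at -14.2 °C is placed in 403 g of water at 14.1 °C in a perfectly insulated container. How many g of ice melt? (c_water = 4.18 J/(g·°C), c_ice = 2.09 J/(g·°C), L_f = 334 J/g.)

Cooling the water to 0 °C releases 403·4.18·14.1 = 23752 J.
Of that, 316·2.09·14.2 = 9378.2 J goes to bring the ice to 0 °C, leaving 14374 J.
Fully melting the ice requires m_ice L_f = 316·334 = 105544 J.
Since 14374 < 105544 J, not all the ice melts; equilibrium is at 0 °C.
m_melt = 14374 / L_f = 43.04 g.

m_melted ≈ 43 g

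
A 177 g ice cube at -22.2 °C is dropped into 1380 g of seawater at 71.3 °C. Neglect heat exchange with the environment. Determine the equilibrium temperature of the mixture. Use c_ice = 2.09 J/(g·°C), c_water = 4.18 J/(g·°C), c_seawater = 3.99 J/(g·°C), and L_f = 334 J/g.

T_f ≈ 52.1 °C

Heat gained plus heat lost sum to zero:
warm ice to 0 °C: 177×2.09×(0 − (-22.2)) = 8212.4; fusion: m_ice L_f = 177×334 = 59118; warm the meltwater: 739.86 T; seawater cools: 1380×3.99×(T − 71.3) = 5506.2(T − 71.3)
6246.1 T = 392592 − 67330 = 325262
T ≈ 52.07 °C. Since T > 0 °C, the all-ice-melts assumption holds.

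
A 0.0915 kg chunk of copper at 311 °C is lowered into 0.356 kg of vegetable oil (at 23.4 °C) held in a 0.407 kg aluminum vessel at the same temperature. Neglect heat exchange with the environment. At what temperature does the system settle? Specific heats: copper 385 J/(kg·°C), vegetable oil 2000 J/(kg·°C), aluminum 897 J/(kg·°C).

T_f ≈ 32.5 °C

Heat gained plus heat lost sum to zero:
0.0915×385×(T − 311) + 0.356×2000×(T − 23.4) + 0.407×897×(T − 23.4) = 0
1112.3 T = 36159
T = 36159/1112.3 ≈ 32.51 °C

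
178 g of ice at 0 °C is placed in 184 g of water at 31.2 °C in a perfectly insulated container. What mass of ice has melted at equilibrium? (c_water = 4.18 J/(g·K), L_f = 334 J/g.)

Water can give up m c ΔT = 184×4.18×31.2 = 23997 J before reaching 0 °C.
To melt every bit of ice: 178×334 = 59452 J.
Since 23997 < 59452 J, not all the ice melts; equilibrium is at 0 °C.
Mass melted = 23997/334 ≈ 71.85 g.

m_melted ≈ 71.8 g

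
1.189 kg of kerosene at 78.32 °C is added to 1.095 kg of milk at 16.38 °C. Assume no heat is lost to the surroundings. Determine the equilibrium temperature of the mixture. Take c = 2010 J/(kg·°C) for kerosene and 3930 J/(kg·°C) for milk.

T_f ≈ 38.5 °C

Net heat exchanged in the isolated system is zero:
1.189×2010×(T − 78.32) + 1.095×3930×(T − 16.38) = 0
2389.9(T − 78.32) + 4303.3(T − 16.38) = 0
(2389.9 + 4303.3) T = 2389.9×78.32 + 4303.3×16.38
T = 257665 / 6693.2 = 38.5 °C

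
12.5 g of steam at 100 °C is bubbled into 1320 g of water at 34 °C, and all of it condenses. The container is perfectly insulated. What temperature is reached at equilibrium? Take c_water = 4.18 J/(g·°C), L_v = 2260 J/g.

Let T be the final temperature. ΣQ_i = 0:
condense steam: −12.5·2260 = −28250; condensed water 100 °C→T: 52.25(T − 100); water warms: 1320·4.18·(T − 34) = 5517.6(T − 34)
5569.8 T = 28250 + 5225 + 187598 = 221073
T ≈ 39.69 °C — below 100 °C, confirming all the steam condensed.

T_f ≈ 39.7 °C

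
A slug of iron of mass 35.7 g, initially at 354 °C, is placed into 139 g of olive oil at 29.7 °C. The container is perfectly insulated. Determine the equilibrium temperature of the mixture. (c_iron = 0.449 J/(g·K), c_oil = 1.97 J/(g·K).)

T_f ≈ 47.6 °C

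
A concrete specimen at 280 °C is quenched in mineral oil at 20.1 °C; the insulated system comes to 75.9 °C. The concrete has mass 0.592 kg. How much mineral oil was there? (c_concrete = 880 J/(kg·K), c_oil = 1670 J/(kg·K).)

m ≈ 1.14 kg

Heat lost by the concrete = heat gained by the oil:
0.592·880·(280 − 75.9) = m·1670·(75.9 − 20.1)
93186 m = 106328  ⇒  m ≈ 1.141 kg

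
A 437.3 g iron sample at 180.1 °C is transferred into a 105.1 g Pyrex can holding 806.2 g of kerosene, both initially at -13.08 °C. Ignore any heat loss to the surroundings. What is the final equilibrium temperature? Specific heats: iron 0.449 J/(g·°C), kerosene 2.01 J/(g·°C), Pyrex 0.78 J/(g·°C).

With ΣQ=0 the equilibrium temperature is the m·c-weighted mean:
T_f = (196.35*180.1 + 1620.5*(-13.08) + 81.98*(-13.08)) / (196.35 + 1620.5 + 81.98)
    = 13094 / 1898.8 ≈ 6.90 °C

T_f ≈ 6.9 °C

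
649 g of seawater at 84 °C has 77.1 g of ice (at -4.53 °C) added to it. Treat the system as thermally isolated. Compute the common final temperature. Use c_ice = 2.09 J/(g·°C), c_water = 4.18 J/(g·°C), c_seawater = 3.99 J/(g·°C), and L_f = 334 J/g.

T_f ≈ 65.6 °C

Energy conservation, ΣQ = 0:
warm ice to 0 °C: 77.1·2.09·(0 − (-4.53)) = 729.96; melt ice: 77.1·334 = 25751; meltwater 0→T: 77.1·4.18·T = 322.28 T; seawater cools: 649·3.99·(T − 84) = 2589.5(T − 84)
2911.8 T = 217519 − 26481 = 191037
T ≈ 65.61 °C. Since T > 0 °C, the all-ice-melts assumption holds.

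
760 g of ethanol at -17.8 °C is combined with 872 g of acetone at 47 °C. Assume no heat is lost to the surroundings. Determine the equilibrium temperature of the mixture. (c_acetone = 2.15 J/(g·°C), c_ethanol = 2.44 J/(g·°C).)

Taking heat into each body as positive, Σ m c ΔT = 0:
872×2.15×(T − 47) + 760×2.44×(T − (-17.8)) = 0
1874.8(T − 47) + 1854.4(T − (-17.8)) = 0
(1874.8 + 1854.4) T = 1874.8×47 + 1854.4×(-17.8)
T = 55107/3729.2 ≈ 14.78 °C

T_f ≈ 14.8 °C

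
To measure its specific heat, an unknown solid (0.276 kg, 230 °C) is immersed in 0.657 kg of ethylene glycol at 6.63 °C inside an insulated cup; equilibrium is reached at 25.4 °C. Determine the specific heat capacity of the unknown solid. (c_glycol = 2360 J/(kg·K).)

c ≈ 515 J/(kg·K)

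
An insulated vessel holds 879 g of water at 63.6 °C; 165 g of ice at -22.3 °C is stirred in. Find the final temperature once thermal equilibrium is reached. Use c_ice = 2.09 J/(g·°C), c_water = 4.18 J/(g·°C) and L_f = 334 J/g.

T_f ≈ 39.2 °C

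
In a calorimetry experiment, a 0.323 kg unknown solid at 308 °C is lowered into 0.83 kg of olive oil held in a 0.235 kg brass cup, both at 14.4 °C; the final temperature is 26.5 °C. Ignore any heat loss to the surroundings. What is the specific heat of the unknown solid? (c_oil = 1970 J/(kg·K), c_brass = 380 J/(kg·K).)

c ≈ 229 J/(kg·K)

Net heat exchanged in the isolated system is zero:
0.323×c×(26.5 − 308) + 0.83×1970×(26.5 − 14.4) + 0.235×380×(26.5 − 14.4) = 0
-90.92 c = -20865
c = -20865/-90.92 ≈ 229.5 J/(kg·K)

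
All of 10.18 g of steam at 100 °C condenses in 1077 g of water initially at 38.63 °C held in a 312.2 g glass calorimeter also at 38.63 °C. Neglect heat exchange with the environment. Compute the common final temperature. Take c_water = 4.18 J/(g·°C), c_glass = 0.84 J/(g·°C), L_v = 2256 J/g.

Heat gained plus heat lost sum to zero:
condense steam: −10.18×2256 = −22966
  condensed water 100 °C→T: 42.55(T − 100)
  original water: 4501.9(T − 38.63)
  glass cup: 312.2×0.84×(T − 38.63) = 262.25(T − 38.63)
4806.7 T = 22966 + 4255.2 + 184037 = 211259
T ≈ 43.95 °C — below 100 °C, confirming all the steam condensed.

T_f ≈ 44.0 °C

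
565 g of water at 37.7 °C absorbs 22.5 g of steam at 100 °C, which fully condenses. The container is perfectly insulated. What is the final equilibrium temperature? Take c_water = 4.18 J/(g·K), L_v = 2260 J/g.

T_f ≈ 60.8 °C

Energy conservation, ΣQ = 0:
condense steam: −22.5·2260 = −50850; condensate cools 100→T: 22.5·4.18·(T − 100) = 94.05(T − 100); water warms: 565·4.18·(T − 37.7) = 2361.7(T − 37.7)
2455.8 T = 50850 + 9405 + 89036 = 149291
T ≈ 60.79 °C, under the boiling point, so the assumption holds.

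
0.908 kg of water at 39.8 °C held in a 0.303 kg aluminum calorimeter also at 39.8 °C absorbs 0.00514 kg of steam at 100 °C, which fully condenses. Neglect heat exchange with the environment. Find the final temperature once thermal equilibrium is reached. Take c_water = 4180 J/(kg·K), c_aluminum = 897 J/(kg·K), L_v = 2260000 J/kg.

Energy balance with sensible and latent terms:
condense steam: −0.00514·2260000 = −11616; condensate cools 100→T: 0.00514·4180·(T − 100) = 21.49(T − 100); original water: 3795.4(T − 39.8); aluminum cup: 0.303·897·(T − 39.8) = 271.79(T − 39.8)
4088.7 T = 11616 + 2148.5 + 161876 = 175641
T ≈ 42.96 °C, under the boiling point, so the assumption holds.

T_f ≈ 43.0 °C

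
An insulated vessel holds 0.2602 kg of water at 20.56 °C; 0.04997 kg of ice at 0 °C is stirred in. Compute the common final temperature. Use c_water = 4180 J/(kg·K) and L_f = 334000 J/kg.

T_f ≈ 4.4 °C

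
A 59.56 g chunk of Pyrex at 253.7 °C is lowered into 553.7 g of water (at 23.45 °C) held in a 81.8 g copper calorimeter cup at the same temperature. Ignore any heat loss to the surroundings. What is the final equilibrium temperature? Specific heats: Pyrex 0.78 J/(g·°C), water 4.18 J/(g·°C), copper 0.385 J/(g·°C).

Let T be the final temperature. ΣQ_i = 0:
59.56*0.78*(T − 253.7) + 553.7*4.18*(T − 23.45) + 81.8*0.385*(T − 23.45) = 0
(46.46 + 2314.5 + 31.49) T = 46.46*253.7 + 2314.5*23.45 + 31.49*23.45
T = 66799/2392.4 ≈ 27.92 °C

T_f ≈ 27.9 °C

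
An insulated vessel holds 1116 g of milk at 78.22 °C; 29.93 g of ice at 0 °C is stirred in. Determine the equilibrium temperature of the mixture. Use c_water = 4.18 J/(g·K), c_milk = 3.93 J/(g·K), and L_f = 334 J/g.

Let T be the final temperature. ΣQ_i = 0:
melt ice: 29.93×334 = 9996.6; meltwater 0→T: 29.93×4.18×T = 125.11 T; milk: 4385.9(T − 78.22)
4511 T = 343064 − 9996.6 = 333067
T ≈ 73.83 °C (positive, so assuming full melt was valid).

T_f ≈ 73.8 °C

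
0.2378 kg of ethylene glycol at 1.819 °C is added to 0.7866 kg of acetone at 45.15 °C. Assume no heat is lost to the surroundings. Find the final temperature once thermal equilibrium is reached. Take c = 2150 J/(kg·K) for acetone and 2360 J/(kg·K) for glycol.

T_f ≈ 34.4 °C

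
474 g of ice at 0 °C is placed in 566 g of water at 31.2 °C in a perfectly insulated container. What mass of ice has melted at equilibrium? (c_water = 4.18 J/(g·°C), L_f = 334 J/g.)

m_melted ≈ 221 g

Water can give up m c ΔT = 566·4.18·31.2 = 73815 J before reaching 0 °C.
Melting all 474 g of ice would need 474·334 = 158316 J.
Since 73815 < 158316 J, not all the ice melts; equilibrium is at 0 °C.
Mass melted = 73815/334 ≈ 221 g.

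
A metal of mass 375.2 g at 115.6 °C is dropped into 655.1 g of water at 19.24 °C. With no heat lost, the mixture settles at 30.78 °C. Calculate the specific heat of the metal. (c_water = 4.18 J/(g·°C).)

c ≈ 0.993 J/(g·°C)

Energy conservation, ΣQ = 0:
375.2·c·(30.78 − 115.6) + 655.1·4.18·(30.78 − 19.24) = 0
-31824 c = -31600
c = -31600/-31824 ≈ 0.993 J/(g·°C)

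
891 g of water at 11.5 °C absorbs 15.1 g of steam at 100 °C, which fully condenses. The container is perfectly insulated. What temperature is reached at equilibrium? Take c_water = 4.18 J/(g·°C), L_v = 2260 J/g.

T_f ≈ 22.0 °C

Setting the total heat transfer to zero:
condense steam: −15.1·2260 = −34126; condensate cools 100→T: 15.1·4.18·(T − 100) = 63.12(T − 100); original water: 3724.4(T − 11.5)
3787.5 T = 34126 + 6311.8 + 42830 = 83268
T ≈ 21.99 °C — below 100 °C, confirming all the steam condensed.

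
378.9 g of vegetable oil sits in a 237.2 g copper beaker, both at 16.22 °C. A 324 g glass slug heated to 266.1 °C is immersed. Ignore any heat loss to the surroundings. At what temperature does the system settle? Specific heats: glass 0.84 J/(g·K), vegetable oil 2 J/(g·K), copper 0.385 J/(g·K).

Let T be the final temperature. ΣQ_i = 0:
324*0.84*(T − 266.1) + 378.9*2*(T − 16.22) + 237.2*0.385*(T − 16.22) = 0
1121.3 T = 86195
T = 86195/1121.3 ≈ 76.87 °C

T_f ≈ 76.9 °C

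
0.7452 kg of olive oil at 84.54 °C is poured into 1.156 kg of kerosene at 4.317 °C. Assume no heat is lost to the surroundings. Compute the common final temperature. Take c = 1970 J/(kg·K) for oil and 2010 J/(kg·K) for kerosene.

T_f ≈ 35.4 °C

Conservation of energy gives ΣQ = 0:
0.7452·1970·(T − 84.54) + 1.156·2010·(T − 4.317) = 0
1468(T − 84.54) + 2323.6(T − 4.317) = 0
(1468 + 2323.6) T = 1468·84.54 + 2323.6·4.317
T = 134139 / 3791.6 = 35.4 °C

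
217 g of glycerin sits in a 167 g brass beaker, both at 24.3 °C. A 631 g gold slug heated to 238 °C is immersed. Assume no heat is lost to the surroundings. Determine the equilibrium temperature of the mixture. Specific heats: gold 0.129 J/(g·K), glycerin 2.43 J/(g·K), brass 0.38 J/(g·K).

T_f ≈ 50.2 °C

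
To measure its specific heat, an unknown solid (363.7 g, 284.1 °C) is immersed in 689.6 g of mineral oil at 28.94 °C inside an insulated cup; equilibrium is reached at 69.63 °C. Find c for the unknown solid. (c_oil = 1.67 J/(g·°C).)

c ≈ 0.601 J/(g·°C)

Energy conservation, ΣQ = 0:
363.7×c×(69.63 − 284.1) + 689.6×1.67×(69.63 − 28.94) = 0
-78003 c = -46860
c = -46860/-78003 ≈ 0.6007 J/(g·°C)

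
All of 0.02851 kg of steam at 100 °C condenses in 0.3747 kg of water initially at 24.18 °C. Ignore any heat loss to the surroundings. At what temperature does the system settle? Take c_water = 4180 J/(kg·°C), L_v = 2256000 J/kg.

Let T be the final temperature. ΣQ_i = 0:
condense steam: −0.02851×2256000 = −64319; condensate cools 100→T: 0.02851×4180×(T − 100) = 119.17(T − 100); water warms: 0.3747×4180×(T − 24.18) = 1566.2(T − 24.18)
1685.4 T = 64319 + 11917 + 37872 = 114108
T ≈ 67.70 °C, under the boiling point, so the assumption holds.

T_f ≈ 67.7 °C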